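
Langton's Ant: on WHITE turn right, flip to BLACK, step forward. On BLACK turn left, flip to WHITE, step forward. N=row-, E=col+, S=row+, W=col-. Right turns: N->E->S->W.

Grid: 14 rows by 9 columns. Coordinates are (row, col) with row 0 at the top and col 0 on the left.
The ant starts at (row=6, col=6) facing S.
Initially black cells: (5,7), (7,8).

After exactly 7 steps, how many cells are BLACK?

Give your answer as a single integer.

Step 1: on WHITE (6,6): turn R to W, flip to black, move to (6,5). |black|=3
Step 2: on WHITE (6,5): turn R to N, flip to black, move to (5,5). |black|=4
Step 3: on WHITE (5,5): turn R to E, flip to black, move to (5,6). |black|=5
Step 4: on WHITE (5,6): turn R to S, flip to black, move to (6,6). |black|=6
Step 5: on BLACK (6,6): turn L to E, flip to white, move to (6,7). |black|=5
Step 6: on WHITE (6,7): turn R to S, flip to black, move to (7,7). |black|=6
Step 7: on WHITE (7,7): turn R to W, flip to black, move to (7,6). |black|=7

Answer: 7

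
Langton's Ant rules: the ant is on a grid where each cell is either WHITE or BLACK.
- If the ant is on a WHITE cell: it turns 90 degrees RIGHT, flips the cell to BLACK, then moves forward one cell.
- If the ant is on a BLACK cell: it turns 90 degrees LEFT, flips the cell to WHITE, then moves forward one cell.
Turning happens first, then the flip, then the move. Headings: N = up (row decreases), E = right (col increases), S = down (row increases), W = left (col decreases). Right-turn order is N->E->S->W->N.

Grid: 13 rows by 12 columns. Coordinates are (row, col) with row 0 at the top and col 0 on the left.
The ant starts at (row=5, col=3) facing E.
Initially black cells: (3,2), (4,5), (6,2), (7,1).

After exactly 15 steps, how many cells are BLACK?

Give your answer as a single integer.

Step 1: on WHITE (5,3): turn R to S, flip to black, move to (6,3). |black|=5
Step 2: on WHITE (6,3): turn R to W, flip to black, move to (6,2). |black|=6
Step 3: on BLACK (6,2): turn L to S, flip to white, move to (7,2). |black|=5
Step 4: on WHITE (7,2): turn R to W, flip to black, move to (7,1). |black|=6
Step 5: on BLACK (7,1): turn L to S, flip to white, move to (8,1). |black|=5
Step 6: on WHITE (8,1): turn R to W, flip to black, move to (8,0). |black|=6
Step 7: on WHITE (8,0): turn R to N, flip to black, move to (7,0). |black|=7
Step 8: on WHITE (7,0): turn R to E, flip to black, move to (7,1). |black|=8
Step 9: on WHITE (7,1): turn R to S, flip to black, move to (8,1). |black|=9
Step 10: on BLACK (8,1): turn L to E, flip to white, move to (8,2). |black|=8
Step 11: on WHITE (8,2): turn R to S, flip to black, move to (9,2). |black|=9
Step 12: on WHITE (9,2): turn R to W, flip to black, move to (9,1). |black|=10
Step 13: on WHITE (9,1): turn R to N, flip to black, move to (8,1). |black|=11
Step 14: on WHITE (8,1): turn R to E, flip to black, move to (8,2). |black|=12
Step 15: on BLACK (8,2): turn L to N, flip to white, move to (7,2). |black|=11

Answer: 11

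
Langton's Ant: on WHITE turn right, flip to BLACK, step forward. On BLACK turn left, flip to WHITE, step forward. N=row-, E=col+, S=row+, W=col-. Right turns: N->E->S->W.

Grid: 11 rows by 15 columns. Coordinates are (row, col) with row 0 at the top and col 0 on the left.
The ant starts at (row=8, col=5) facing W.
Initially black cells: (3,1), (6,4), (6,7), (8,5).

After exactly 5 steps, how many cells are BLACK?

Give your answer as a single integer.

Step 1: on BLACK (8,5): turn L to S, flip to white, move to (9,5). |black|=3
Step 2: on WHITE (9,5): turn R to W, flip to black, move to (9,4). |black|=4
Step 3: on WHITE (9,4): turn R to N, flip to black, move to (8,4). |black|=5
Step 4: on WHITE (8,4): turn R to E, flip to black, move to (8,5). |black|=6
Step 5: on WHITE (8,5): turn R to S, flip to black, move to (9,5). |black|=7

Answer: 7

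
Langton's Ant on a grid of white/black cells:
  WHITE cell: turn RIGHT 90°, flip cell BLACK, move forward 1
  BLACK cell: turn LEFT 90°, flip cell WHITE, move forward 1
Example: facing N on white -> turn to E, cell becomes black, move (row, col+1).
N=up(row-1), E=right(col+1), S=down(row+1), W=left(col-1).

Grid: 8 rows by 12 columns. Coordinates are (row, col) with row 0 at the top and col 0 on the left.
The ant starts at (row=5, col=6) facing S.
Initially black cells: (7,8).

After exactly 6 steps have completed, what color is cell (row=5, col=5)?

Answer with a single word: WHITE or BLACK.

Answer: BLACK

Derivation:
Step 1: on WHITE (5,6): turn R to W, flip to black, move to (5,5). |black|=2
Step 2: on WHITE (5,5): turn R to N, flip to black, move to (4,5). |black|=3
Step 3: on WHITE (4,5): turn R to E, flip to black, move to (4,6). |black|=4
Step 4: on WHITE (4,6): turn R to S, flip to black, move to (5,6). |black|=5
Step 5: on BLACK (5,6): turn L to E, flip to white, move to (5,7). |black|=4
Step 6: on WHITE (5,7): turn R to S, flip to black, move to (6,7). |black|=5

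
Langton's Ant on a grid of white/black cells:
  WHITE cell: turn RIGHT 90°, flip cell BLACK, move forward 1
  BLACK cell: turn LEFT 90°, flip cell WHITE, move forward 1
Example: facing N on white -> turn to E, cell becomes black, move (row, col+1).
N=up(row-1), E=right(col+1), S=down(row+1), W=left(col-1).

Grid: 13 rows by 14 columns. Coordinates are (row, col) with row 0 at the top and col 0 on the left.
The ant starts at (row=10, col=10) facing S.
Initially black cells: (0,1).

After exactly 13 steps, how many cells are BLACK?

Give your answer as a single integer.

Step 1: on WHITE (10,10): turn R to W, flip to black, move to (10,9). |black|=2
Step 2: on WHITE (10,9): turn R to N, flip to black, move to (9,9). |black|=3
Step 3: on WHITE (9,9): turn R to E, flip to black, move to (9,10). |black|=4
Step 4: on WHITE (9,10): turn R to S, flip to black, move to (10,10). |black|=5
Step 5: on BLACK (10,10): turn L to E, flip to white, move to (10,11). |black|=4
Step 6: on WHITE (10,11): turn R to S, flip to black, move to (11,11). |black|=5
Step 7: on WHITE (11,11): turn R to W, flip to black, move to (11,10). |black|=6
Step 8: on WHITE (11,10): turn R to N, flip to black, move to (10,10). |black|=7
Step 9: on WHITE (10,10): turn R to E, flip to black, move to (10,11). |black|=8
Step 10: on BLACK (10,11): turn L to N, flip to white, move to (9,11). |black|=7
Step 11: on WHITE (9,11): turn R to E, flip to black, move to (9,12). |black|=8
Step 12: on WHITE (9,12): turn R to S, flip to black, move to (10,12). |black|=9
Step 13: on WHITE (10,12): turn R to W, flip to black, move to (10,11). |black|=10

Answer: 10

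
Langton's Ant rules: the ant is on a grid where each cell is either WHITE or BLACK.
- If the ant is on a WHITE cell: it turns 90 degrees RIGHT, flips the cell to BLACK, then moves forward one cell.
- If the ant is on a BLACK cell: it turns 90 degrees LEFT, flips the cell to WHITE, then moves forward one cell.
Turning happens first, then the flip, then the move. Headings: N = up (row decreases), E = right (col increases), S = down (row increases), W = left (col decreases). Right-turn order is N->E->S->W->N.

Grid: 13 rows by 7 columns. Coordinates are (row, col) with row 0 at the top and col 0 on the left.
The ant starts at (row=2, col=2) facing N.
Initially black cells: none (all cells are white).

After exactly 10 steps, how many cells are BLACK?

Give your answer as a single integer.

Answer: 6

Derivation:
Step 1: on WHITE (2,2): turn R to E, flip to black, move to (2,3). |black|=1
Step 2: on WHITE (2,3): turn R to S, flip to black, move to (3,3). |black|=2
Step 3: on WHITE (3,3): turn R to W, flip to black, move to (3,2). |black|=3
Step 4: on WHITE (3,2): turn R to N, flip to black, move to (2,2). |black|=4
Step 5: on BLACK (2,2): turn L to W, flip to white, move to (2,1). |black|=3
Step 6: on WHITE (2,1): turn R to N, flip to black, move to (1,1). |black|=4
Step 7: on WHITE (1,1): turn R to E, flip to black, move to (1,2). |black|=5
Step 8: on WHITE (1,2): turn R to S, flip to black, move to (2,2). |black|=6
Step 9: on WHITE (2,2): turn R to W, flip to black, move to (2,1). |black|=7
Step 10: on BLACK (2,1): turn L to S, flip to white, move to (3,1). |black|=6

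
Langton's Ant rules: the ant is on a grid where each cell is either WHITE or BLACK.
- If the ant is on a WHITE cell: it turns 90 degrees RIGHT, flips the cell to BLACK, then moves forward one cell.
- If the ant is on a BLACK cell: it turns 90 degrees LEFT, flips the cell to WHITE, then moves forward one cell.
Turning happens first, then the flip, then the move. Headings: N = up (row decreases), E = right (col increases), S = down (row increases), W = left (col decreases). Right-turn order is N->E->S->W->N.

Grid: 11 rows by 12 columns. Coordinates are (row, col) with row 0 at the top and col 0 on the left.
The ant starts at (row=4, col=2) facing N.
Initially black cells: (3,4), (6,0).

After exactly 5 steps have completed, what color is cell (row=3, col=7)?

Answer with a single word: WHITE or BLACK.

Answer: WHITE

Derivation:
Step 1: on WHITE (4,2): turn R to E, flip to black, move to (4,3). |black|=3
Step 2: on WHITE (4,3): turn R to S, flip to black, move to (5,3). |black|=4
Step 3: on WHITE (5,3): turn R to W, flip to black, move to (5,2). |black|=5
Step 4: on WHITE (5,2): turn R to N, flip to black, move to (4,2). |black|=6
Step 5: on BLACK (4,2): turn L to W, flip to white, move to (4,1). |black|=5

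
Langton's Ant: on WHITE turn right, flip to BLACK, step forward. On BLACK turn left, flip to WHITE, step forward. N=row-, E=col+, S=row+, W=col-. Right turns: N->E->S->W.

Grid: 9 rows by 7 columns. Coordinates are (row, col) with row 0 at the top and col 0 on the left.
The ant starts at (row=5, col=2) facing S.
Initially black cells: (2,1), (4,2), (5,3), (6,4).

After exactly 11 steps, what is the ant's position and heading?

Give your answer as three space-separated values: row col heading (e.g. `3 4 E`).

Step 1: on WHITE (5,2): turn R to W, flip to black, move to (5,1). |black|=5
Step 2: on WHITE (5,1): turn R to N, flip to black, move to (4,1). |black|=6
Step 3: on WHITE (4,1): turn R to E, flip to black, move to (4,2). |black|=7
Step 4: on BLACK (4,2): turn L to N, flip to white, move to (3,2). |black|=6
Step 5: on WHITE (3,2): turn R to E, flip to black, move to (3,3). |black|=7
Step 6: on WHITE (3,3): turn R to S, flip to black, move to (4,3). |black|=8
Step 7: on WHITE (4,3): turn R to W, flip to black, move to (4,2). |black|=9
Step 8: on WHITE (4,2): turn R to N, flip to black, move to (3,2). |black|=10
Step 9: on BLACK (3,2): turn L to W, flip to white, move to (3,1). |black|=9
Step 10: on WHITE (3,1): turn R to N, flip to black, move to (2,1). |black|=10
Step 11: on BLACK (2,1): turn L to W, flip to white, move to (2,0). |black|=9

Answer: 2 0 W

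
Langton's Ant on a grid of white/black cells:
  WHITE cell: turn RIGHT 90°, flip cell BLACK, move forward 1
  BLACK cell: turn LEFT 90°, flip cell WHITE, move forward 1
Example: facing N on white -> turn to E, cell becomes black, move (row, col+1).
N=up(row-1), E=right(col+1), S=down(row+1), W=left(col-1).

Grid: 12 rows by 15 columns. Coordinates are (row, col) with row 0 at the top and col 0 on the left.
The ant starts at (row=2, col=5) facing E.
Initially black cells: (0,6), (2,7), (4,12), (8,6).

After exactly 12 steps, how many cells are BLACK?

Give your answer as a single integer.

Answer: 12

Derivation:
Step 1: on WHITE (2,5): turn R to S, flip to black, move to (3,5). |black|=5
Step 2: on WHITE (3,5): turn R to W, flip to black, move to (3,4). |black|=6
Step 3: on WHITE (3,4): turn R to N, flip to black, move to (2,4). |black|=7
Step 4: on WHITE (2,4): turn R to E, flip to black, move to (2,5). |black|=8
Step 5: on BLACK (2,5): turn L to N, flip to white, move to (1,5). |black|=7
Step 6: on WHITE (1,5): turn R to E, flip to black, move to (1,6). |black|=8
Step 7: on WHITE (1,6): turn R to S, flip to black, move to (2,6). |black|=9
Step 8: on WHITE (2,6): turn R to W, flip to black, move to (2,5). |black|=10
Step 9: on WHITE (2,5): turn R to N, flip to black, move to (1,5). |black|=11
Step 10: on BLACK (1,5): turn L to W, flip to white, move to (1,4). |black|=10
Step 11: on WHITE (1,4): turn R to N, flip to black, move to (0,4). |black|=11
Step 12: on WHITE (0,4): turn R to E, flip to black, move to (0,5). |black|=12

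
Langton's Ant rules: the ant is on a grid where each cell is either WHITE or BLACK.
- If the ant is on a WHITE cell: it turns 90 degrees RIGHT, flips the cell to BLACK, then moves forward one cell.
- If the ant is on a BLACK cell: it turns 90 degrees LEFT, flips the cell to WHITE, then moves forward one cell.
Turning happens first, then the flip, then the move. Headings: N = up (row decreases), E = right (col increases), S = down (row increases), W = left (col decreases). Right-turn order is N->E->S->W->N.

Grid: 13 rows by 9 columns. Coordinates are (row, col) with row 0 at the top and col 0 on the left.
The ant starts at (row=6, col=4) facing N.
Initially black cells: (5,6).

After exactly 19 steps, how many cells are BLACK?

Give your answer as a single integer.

Answer: 8

Derivation:
Step 1: on WHITE (6,4): turn R to E, flip to black, move to (6,5). |black|=2
Step 2: on WHITE (6,5): turn R to S, flip to black, move to (7,5). |black|=3
Step 3: on WHITE (7,5): turn R to W, flip to black, move to (7,4). |black|=4
Step 4: on WHITE (7,4): turn R to N, flip to black, move to (6,4). |black|=5
Step 5: on BLACK (6,4): turn L to W, flip to white, move to (6,3). |black|=4
Step 6: on WHITE (6,3): turn R to N, flip to black, move to (5,3). |black|=5
Step 7: on WHITE (5,3): turn R to E, flip to black, move to (5,4). |black|=6
Step 8: on WHITE (5,4): turn R to S, flip to black, move to (6,4). |black|=7
Step 9: on WHITE (6,4): turn R to W, flip to black, move to (6,3). |black|=8
Step 10: on BLACK (6,3): turn L to S, flip to white, move to (7,3). |black|=7
Step 11: on WHITE (7,3): turn R to W, flip to black, move to (7,2). |black|=8
Step 12: on WHITE (7,2): turn R to N, flip to black, move to (6,2). |black|=9
Step 13: on WHITE (6,2): turn R to E, flip to black, move to (6,3). |black|=10
Step 14: on WHITE (6,3): turn R to S, flip to black, move to (7,3). |black|=11
Step 15: on BLACK (7,3): turn L to E, flip to white, move to (7,4). |black|=10
Step 16: on BLACK (7,4): turn L to N, flip to white, move to (6,4). |black|=9
Step 17: on BLACK (6,4): turn L to W, flip to white, move to (6,3). |black|=8
Step 18: on BLACK (6,3): turn L to S, flip to white, move to (7,3). |black|=7
Step 19: on WHITE (7,3): turn R to W, flip to black, move to (7,2). |black|=8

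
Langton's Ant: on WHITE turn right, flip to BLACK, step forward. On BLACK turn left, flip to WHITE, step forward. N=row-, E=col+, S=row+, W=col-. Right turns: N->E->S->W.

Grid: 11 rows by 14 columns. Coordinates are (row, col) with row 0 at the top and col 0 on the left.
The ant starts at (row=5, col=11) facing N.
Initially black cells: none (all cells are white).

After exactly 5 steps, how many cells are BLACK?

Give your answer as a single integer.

Step 1: on WHITE (5,11): turn R to E, flip to black, move to (5,12). |black|=1
Step 2: on WHITE (5,12): turn R to S, flip to black, move to (6,12). |black|=2
Step 3: on WHITE (6,12): turn R to W, flip to black, move to (6,11). |black|=3
Step 4: on WHITE (6,11): turn R to N, flip to black, move to (5,11). |black|=4
Step 5: on BLACK (5,11): turn L to W, flip to white, move to (5,10). |black|=3

Answer: 3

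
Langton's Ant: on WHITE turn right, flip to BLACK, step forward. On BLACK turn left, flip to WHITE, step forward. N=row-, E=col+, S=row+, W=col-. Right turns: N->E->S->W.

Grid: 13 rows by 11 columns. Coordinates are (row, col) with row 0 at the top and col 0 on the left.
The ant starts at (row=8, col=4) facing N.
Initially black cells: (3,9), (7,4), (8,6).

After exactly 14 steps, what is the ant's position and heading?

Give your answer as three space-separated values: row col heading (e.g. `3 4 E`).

Answer: 5 3 N

Derivation:
Step 1: on WHITE (8,4): turn R to E, flip to black, move to (8,5). |black|=4
Step 2: on WHITE (8,5): turn R to S, flip to black, move to (9,5). |black|=5
Step 3: on WHITE (9,5): turn R to W, flip to black, move to (9,4). |black|=6
Step 4: on WHITE (9,4): turn R to N, flip to black, move to (8,4). |black|=7
Step 5: on BLACK (8,4): turn L to W, flip to white, move to (8,3). |black|=6
Step 6: on WHITE (8,3): turn R to N, flip to black, move to (7,3). |black|=7
Step 7: on WHITE (7,3): turn R to E, flip to black, move to (7,4). |black|=8
Step 8: on BLACK (7,4): turn L to N, flip to white, move to (6,4). |black|=7
Step 9: on WHITE (6,4): turn R to E, flip to black, move to (6,5). |black|=8
Step 10: on WHITE (6,5): turn R to S, flip to black, move to (7,5). |black|=9
Step 11: on WHITE (7,5): turn R to W, flip to black, move to (7,4). |black|=10
Step 12: on WHITE (7,4): turn R to N, flip to black, move to (6,4). |black|=11
Step 13: on BLACK (6,4): turn L to W, flip to white, move to (6,3). |black|=10
Step 14: on WHITE (6,3): turn R to N, flip to black, move to (5,3). |black|=11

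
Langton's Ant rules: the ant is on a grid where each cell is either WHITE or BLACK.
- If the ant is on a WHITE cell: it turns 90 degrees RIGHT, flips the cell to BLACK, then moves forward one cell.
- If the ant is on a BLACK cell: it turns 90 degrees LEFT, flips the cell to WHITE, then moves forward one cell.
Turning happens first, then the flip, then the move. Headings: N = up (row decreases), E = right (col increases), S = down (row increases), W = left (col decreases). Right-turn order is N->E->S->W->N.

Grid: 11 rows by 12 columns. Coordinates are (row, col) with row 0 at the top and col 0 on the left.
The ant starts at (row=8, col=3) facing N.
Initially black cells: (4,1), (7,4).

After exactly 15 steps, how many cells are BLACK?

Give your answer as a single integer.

Answer: 11

Derivation:
Step 1: on WHITE (8,3): turn R to E, flip to black, move to (8,4). |black|=3
Step 2: on WHITE (8,4): turn R to S, flip to black, move to (9,4). |black|=4
Step 3: on WHITE (9,4): turn R to W, flip to black, move to (9,3). |black|=5
Step 4: on WHITE (9,3): turn R to N, flip to black, move to (8,3). |black|=6
Step 5: on BLACK (8,3): turn L to W, flip to white, move to (8,2). |black|=5
Step 6: on WHITE (8,2): turn R to N, flip to black, move to (7,2). |black|=6
Step 7: on WHITE (7,2): turn R to E, flip to black, move to (7,3). |black|=7
Step 8: on WHITE (7,3): turn R to S, flip to black, move to (8,3). |black|=8
Step 9: on WHITE (8,3): turn R to W, flip to black, move to (8,2). |black|=9
Step 10: on BLACK (8,2): turn L to S, flip to white, move to (9,2). |black|=8
Step 11: on WHITE (9,2): turn R to W, flip to black, move to (9,1). |black|=9
Step 12: on WHITE (9,1): turn R to N, flip to black, move to (8,1). |black|=10
Step 13: on WHITE (8,1): turn R to E, flip to black, move to (8,2). |black|=11
Step 14: on WHITE (8,2): turn R to S, flip to black, move to (9,2). |black|=12
Step 15: on BLACK (9,2): turn L to E, flip to white, move to (9,3). |black|=11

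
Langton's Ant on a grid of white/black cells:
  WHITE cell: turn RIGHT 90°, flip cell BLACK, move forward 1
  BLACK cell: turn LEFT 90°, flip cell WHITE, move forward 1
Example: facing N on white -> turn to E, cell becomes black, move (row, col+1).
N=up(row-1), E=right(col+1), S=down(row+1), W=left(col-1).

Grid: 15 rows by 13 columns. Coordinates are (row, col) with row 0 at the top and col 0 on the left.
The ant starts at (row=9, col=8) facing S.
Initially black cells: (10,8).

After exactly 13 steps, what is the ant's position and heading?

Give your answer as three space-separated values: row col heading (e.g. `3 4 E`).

Answer: 11 9 E

Derivation:
Step 1: on WHITE (9,8): turn R to W, flip to black, move to (9,7). |black|=2
Step 2: on WHITE (9,7): turn R to N, flip to black, move to (8,7). |black|=3
Step 3: on WHITE (8,7): turn R to E, flip to black, move to (8,8). |black|=4
Step 4: on WHITE (8,8): turn R to S, flip to black, move to (9,8). |black|=5
Step 5: on BLACK (9,8): turn L to E, flip to white, move to (9,9). |black|=4
Step 6: on WHITE (9,9): turn R to S, flip to black, move to (10,9). |black|=5
Step 7: on WHITE (10,9): turn R to W, flip to black, move to (10,8). |black|=6
Step 8: on BLACK (10,8): turn L to S, flip to white, move to (11,8). |black|=5
Step 9: on WHITE (11,8): turn R to W, flip to black, move to (11,7). |black|=6
Step 10: on WHITE (11,7): turn R to N, flip to black, move to (10,7). |black|=7
Step 11: on WHITE (10,7): turn R to E, flip to black, move to (10,8). |black|=8
Step 12: on WHITE (10,8): turn R to S, flip to black, move to (11,8). |black|=9
Step 13: on BLACK (11,8): turn L to E, flip to white, move to (11,9). |black|=8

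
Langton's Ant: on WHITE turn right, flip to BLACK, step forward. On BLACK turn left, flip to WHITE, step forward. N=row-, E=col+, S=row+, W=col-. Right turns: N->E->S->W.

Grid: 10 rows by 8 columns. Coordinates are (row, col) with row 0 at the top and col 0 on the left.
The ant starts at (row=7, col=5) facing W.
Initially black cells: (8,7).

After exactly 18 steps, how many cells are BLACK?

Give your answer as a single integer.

Step 1: on WHITE (7,5): turn R to N, flip to black, move to (6,5). |black|=2
Step 2: on WHITE (6,5): turn R to E, flip to black, move to (6,6). |black|=3
Step 3: on WHITE (6,6): turn R to S, flip to black, move to (7,6). |black|=4
Step 4: on WHITE (7,6): turn R to W, flip to black, move to (7,5). |black|=5
Step 5: on BLACK (7,5): turn L to S, flip to white, move to (8,5). |black|=4
Step 6: on WHITE (8,5): turn R to W, flip to black, move to (8,4). |black|=5
Step 7: on WHITE (8,4): turn R to N, flip to black, move to (7,4). |black|=6
Step 8: on WHITE (7,4): turn R to E, flip to black, move to (7,5). |black|=7
Step 9: on WHITE (7,5): turn R to S, flip to black, move to (8,5). |black|=8
Step 10: on BLACK (8,5): turn L to E, flip to white, move to (8,6). |black|=7
Step 11: on WHITE (8,6): turn R to S, flip to black, move to (9,6). |black|=8
Step 12: on WHITE (9,6): turn R to W, flip to black, move to (9,5). |black|=9
Step 13: on WHITE (9,5): turn R to N, flip to black, move to (8,5). |black|=10
Step 14: on WHITE (8,5): turn R to E, flip to black, move to (8,6). |black|=11
Step 15: on BLACK (8,6): turn L to N, flip to white, move to (7,6). |black|=10
Step 16: on BLACK (7,6): turn L to W, flip to white, move to (7,5). |black|=9
Step 17: on BLACK (7,5): turn L to S, flip to white, move to (8,5). |black|=8
Step 18: on BLACK (8,5): turn L to E, flip to white, move to (8,6). |black|=7

Answer: 7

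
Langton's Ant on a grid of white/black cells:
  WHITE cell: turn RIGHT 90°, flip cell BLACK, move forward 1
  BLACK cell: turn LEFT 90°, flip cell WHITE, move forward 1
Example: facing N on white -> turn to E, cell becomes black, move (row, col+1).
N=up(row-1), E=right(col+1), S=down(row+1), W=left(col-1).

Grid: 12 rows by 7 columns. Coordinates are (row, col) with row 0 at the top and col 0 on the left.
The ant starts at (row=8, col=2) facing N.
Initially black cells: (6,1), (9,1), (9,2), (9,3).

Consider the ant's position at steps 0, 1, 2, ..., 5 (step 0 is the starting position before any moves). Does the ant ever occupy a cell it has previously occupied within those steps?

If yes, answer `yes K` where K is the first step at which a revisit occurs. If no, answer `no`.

Step 1: on WHITE (8,2): turn R to E, flip to black, move to (8,3). |black|=5 — new cell
Step 2: on WHITE (8,3): turn R to S, flip to black, move to (9,3). |black|=6 — new cell
Step 3: on BLACK (9,3): turn L to E, flip to white, move to (9,4). |black|=5 — new cell
Step 4: on WHITE (9,4): turn R to S, flip to black, move to (10,4). |black|=6 — new cell
Step 5: on WHITE (10,4): turn R to W, flip to black, move to (10,3). |black|=7 — new cell
No revisit within 5 steps.

Answer: no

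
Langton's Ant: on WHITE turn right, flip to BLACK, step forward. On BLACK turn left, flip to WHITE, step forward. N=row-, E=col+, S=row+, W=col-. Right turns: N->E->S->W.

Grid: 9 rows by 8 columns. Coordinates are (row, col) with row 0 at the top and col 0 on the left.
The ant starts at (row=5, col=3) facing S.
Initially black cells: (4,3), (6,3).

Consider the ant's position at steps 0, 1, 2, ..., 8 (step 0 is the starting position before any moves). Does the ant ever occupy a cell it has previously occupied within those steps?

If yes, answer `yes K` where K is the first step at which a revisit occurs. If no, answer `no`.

Step 1: on WHITE (5,3): turn R to W, flip to black, move to (5,2). |black|=3 — new cell
Step 2: on WHITE (5,2): turn R to N, flip to black, move to (4,2). |black|=4 — new cell
Step 3: on WHITE (4,2): turn R to E, flip to black, move to (4,3). |black|=5 — new cell
Step 4: on BLACK (4,3): turn L to N, flip to white, move to (3,3). |black|=4 — new cell
Step 5: on WHITE (3,3): turn R to E, flip to black, move to (3,4). |black|=5 — new cell
Step 6: on WHITE (3,4): turn R to S, flip to black, move to (4,4). |black|=6 — new cell
Step 7: on WHITE (4,4): turn R to W, flip to black, move to (4,3). |black|=7 — REVISIT

Answer: yes 7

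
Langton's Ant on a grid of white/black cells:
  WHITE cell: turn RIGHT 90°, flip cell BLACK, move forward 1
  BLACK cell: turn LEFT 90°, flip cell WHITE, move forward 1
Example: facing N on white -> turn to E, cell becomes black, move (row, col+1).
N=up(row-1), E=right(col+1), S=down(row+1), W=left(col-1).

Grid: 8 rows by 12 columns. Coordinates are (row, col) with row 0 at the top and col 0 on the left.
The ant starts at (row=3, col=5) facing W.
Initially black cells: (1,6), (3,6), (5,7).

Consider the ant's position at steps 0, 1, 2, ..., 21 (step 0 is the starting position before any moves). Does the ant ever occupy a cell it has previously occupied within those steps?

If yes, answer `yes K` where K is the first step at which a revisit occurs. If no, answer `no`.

Step 1: on WHITE (3,5): turn R to N, flip to black, move to (2,5). |black|=4 — new cell
Step 2: on WHITE (2,5): turn R to E, flip to black, move to (2,6). |black|=5 — new cell
Step 3: on WHITE (2,6): turn R to S, flip to black, move to (3,6). |black|=6 — new cell
Step 4: on BLACK (3,6): turn L to E, flip to white, move to (3,7). |black|=5 — new cell
Step 5: on WHITE (3,7): turn R to S, flip to black, move to (4,7). |black|=6 — new cell
Step 6: on WHITE (4,7): turn R to W, flip to black, move to (4,6). |black|=7 — new cell
Step 7: on WHITE (4,6): turn R to N, flip to black, move to (3,6). |black|=8 — REVISIT

Answer: yes 7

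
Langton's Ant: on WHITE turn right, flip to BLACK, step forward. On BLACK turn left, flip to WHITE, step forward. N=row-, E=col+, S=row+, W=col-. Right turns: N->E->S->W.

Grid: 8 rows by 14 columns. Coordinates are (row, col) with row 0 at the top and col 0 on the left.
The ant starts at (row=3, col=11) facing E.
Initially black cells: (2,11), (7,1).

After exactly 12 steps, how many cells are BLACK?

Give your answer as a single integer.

Step 1: on WHITE (3,11): turn R to S, flip to black, move to (4,11). |black|=3
Step 2: on WHITE (4,11): turn R to W, flip to black, move to (4,10). |black|=4
Step 3: on WHITE (4,10): turn R to N, flip to black, move to (3,10). |black|=5
Step 4: on WHITE (3,10): turn R to E, flip to black, move to (3,11). |black|=6
Step 5: on BLACK (3,11): turn L to N, flip to white, move to (2,11). |black|=5
Step 6: on BLACK (2,11): turn L to W, flip to white, move to (2,10). |black|=4
Step 7: on WHITE (2,10): turn R to N, flip to black, move to (1,10). |black|=5
Step 8: on WHITE (1,10): turn R to E, flip to black, move to (1,11). |black|=6
Step 9: on WHITE (1,11): turn R to S, flip to black, move to (2,11). |black|=7
Step 10: on WHITE (2,11): turn R to W, flip to black, move to (2,10). |black|=8
Step 11: on BLACK (2,10): turn L to S, flip to white, move to (3,10). |black|=7
Step 12: on BLACK (3,10): turn L to E, flip to white, move to (3,11). |black|=6

Answer: 6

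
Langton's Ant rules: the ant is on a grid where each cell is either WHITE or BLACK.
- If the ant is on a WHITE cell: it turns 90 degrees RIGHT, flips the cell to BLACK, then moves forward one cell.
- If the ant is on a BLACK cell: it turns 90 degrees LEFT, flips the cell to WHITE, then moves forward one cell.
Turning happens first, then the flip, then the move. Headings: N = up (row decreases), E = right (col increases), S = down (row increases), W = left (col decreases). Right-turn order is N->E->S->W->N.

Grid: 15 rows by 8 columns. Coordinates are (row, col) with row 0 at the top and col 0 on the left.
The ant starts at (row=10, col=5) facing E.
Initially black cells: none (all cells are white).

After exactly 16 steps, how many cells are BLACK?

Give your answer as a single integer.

Step 1: on WHITE (10,5): turn R to S, flip to black, move to (11,5). |black|=1
Step 2: on WHITE (11,5): turn R to W, flip to black, move to (11,4). |black|=2
Step 3: on WHITE (11,4): turn R to N, flip to black, move to (10,4). |black|=3
Step 4: on WHITE (10,4): turn R to E, flip to black, move to (10,5). |black|=4
Step 5: on BLACK (10,5): turn L to N, flip to white, move to (9,5). |black|=3
Step 6: on WHITE (9,5): turn R to E, flip to black, move to (9,6). |black|=4
Step 7: on WHITE (9,6): turn R to S, flip to black, move to (10,6). |black|=5
Step 8: on WHITE (10,6): turn R to W, flip to black, move to (10,5). |black|=6
Step 9: on WHITE (10,5): turn R to N, flip to black, move to (9,5). |black|=7
Step 10: on BLACK (9,5): turn L to W, flip to white, move to (9,4). |black|=6
Step 11: on WHITE (9,4): turn R to N, flip to black, move to (8,4). |black|=7
Step 12: on WHITE (8,4): turn R to E, flip to black, move to (8,5). |black|=8
Step 13: on WHITE (8,5): turn R to S, flip to black, move to (9,5). |black|=9
Step 14: on WHITE (9,5): turn R to W, flip to black, move to (9,4). |black|=10
Step 15: on BLACK (9,4): turn L to S, flip to white, move to (10,4). |black|=9
Step 16: on BLACK (10,4): turn L to E, flip to white, move to (10,5). |black|=8

Answer: 8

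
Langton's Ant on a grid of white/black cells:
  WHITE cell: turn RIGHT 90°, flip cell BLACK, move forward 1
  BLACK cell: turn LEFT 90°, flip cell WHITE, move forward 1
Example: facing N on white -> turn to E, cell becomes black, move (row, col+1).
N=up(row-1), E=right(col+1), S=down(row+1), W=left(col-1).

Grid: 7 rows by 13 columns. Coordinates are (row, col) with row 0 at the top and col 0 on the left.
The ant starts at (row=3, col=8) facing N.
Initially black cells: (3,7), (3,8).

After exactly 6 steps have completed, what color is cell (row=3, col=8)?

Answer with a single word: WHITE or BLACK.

Step 1: on BLACK (3,8): turn L to W, flip to white, move to (3,7). |black|=1
Step 2: on BLACK (3,7): turn L to S, flip to white, move to (4,7). |black|=0
Step 3: on WHITE (4,7): turn R to W, flip to black, move to (4,6). |black|=1
Step 4: on WHITE (4,6): turn R to N, flip to black, move to (3,6). |black|=2
Step 5: on WHITE (3,6): turn R to E, flip to black, move to (3,7). |black|=3
Step 6: on WHITE (3,7): turn R to S, flip to black, move to (4,7). |black|=4

Answer: WHITE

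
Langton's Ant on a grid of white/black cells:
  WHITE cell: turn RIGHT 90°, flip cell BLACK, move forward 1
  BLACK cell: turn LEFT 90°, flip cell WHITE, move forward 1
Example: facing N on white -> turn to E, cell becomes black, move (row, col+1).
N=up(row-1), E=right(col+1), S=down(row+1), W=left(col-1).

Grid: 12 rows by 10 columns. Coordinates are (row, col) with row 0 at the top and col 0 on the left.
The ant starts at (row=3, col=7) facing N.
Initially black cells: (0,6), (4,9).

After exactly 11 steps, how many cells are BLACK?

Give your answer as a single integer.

Step 1: on WHITE (3,7): turn R to E, flip to black, move to (3,8). |black|=3
Step 2: on WHITE (3,8): turn R to S, flip to black, move to (4,8). |black|=4
Step 3: on WHITE (4,8): turn R to W, flip to black, move to (4,7). |black|=5
Step 4: on WHITE (4,7): turn R to N, flip to black, move to (3,7). |black|=6
Step 5: on BLACK (3,7): turn L to W, flip to white, move to (3,6). |black|=5
Step 6: on WHITE (3,6): turn R to N, flip to black, move to (2,6). |black|=6
Step 7: on WHITE (2,6): turn R to E, flip to black, move to (2,7). |black|=7
Step 8: on WHITE (2,7): turn R to S, flip to black, move to (3,7). |black|=8
Step 9: on WHITE (3,7): turn R to W, flip to black, move to (3,6). |black|=9
Step 10: on BLACK (3,6): turn L to S, flip to white, move to (4,6). |black|=8
Step 11: on WHITE (4,6): turn R to W, flip to black, move to (4,5). |black|=9

Answer: 9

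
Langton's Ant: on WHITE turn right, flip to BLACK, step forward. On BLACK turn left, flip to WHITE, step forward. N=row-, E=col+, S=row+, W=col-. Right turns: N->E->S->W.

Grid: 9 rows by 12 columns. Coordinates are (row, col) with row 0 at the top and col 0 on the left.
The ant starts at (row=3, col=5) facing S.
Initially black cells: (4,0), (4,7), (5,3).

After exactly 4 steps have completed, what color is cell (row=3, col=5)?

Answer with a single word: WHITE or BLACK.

Step 1: on WHITE (3,5): turn R to W, flip to black, move to (3,4). |black|=4
Step 2: on WHITE (3,4): turn R to N, flip to black, move to (2,4). |black|=5
Step 3: on WHITE (2,4): turn R to E, flip to black, move to (2,5). |black|=6
Step 4: on WHITE (2,5): turn R to S, flip to black, move to (3,5). |black|=7

Answer: BLACK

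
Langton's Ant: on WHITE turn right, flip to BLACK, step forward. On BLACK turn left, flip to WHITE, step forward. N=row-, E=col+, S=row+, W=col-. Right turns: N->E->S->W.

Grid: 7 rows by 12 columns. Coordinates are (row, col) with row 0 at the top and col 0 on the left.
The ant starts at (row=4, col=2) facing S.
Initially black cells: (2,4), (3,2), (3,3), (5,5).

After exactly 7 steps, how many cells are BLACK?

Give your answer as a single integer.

Answer: 7

Derivation:
Step 1: on WHITE (4,2): turn R to W, flip to black, move to (4,1). |black|=5
Step 2: on WHITE (4,1): turn R to N, flip to black, move to (3,1). |black|=6
Step 3: on WHITE (3,1): turn R to E, flip to black, move to (3,2). |black|=7
Step 4: on BLACK (3,2): turn L to N, flip to white, move to (2,2). |black|=6
Step 5: on WHITE (2,2): turn R to E, flip to black, move to (2,3). |black|=7
Step 6: on WHITE (2,3): turn R to S, flip to black, move to (3,3). |black|=8
Step 7: on BLACK (3,3): turn L to E, flip to white, move to (3,4). |black|=7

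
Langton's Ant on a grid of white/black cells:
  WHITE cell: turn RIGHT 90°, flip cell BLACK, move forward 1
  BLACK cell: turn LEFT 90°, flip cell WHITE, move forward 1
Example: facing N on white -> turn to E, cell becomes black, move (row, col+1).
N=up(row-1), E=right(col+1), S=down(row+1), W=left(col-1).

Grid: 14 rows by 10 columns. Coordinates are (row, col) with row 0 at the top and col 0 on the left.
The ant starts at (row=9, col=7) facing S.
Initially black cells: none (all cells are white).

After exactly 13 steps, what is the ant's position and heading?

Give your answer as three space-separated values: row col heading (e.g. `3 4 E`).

Answer: 9 8 W

Derivation:
Step 1: on WHITE (9,7): turn R to W, flip to black, move to (9,6). |black|=1
Step 2: on WHITE (9,6): turn R to N, flip to black, move to (8,6). |black|=2
Step 3: on WHITE (8,6): turn R to E, flip to black, move to (8,7). |black|=3
Step 4: on WHITE (8,7): turn R to S, flip to black, move to (9,7). |black|=4
Step 5: on BLACK (9,7): turn L to E, flip to white, move to (9,8). |black|=3
Step 6: on WHITE (9,8): turn R to S, flip to black, move to (10,8). |black|=4
Step 7: on WHITE (10,8): turn R to W, flip to black, move to (10,7). |black|=5
Step 8: on WHITE (10,7): turn R to N, flip to black, move to (9,7). |black|=6
Step 9: on WHITE (9,7): turn R to E, flip to black, move to (9,8). |black|=7
Step 10: on BLACK (9,8): turn L to N, flip to white, move to (8,8). |black|=6
Step 11: on WHITE (8,8): turn R to E, flip to black, move to (8,9). |black|=7
Step 12: on WHITE (8,9): turn R to S, flip to black, move to (9,9). |black|=8
Step 13: on WHITE (9,9): turn R to W, flip to black, move to (9,8). |black|=9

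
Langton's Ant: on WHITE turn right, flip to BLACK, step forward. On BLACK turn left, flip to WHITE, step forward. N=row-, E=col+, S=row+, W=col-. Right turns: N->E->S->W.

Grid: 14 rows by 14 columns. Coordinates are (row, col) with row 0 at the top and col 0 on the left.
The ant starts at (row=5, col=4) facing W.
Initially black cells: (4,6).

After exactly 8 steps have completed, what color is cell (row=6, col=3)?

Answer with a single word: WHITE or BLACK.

Step 1: on WHITE (5,4): turn R to N, flip to black, move to (4,4). |black|=2
Step 2: on WHITE (4,4): turn R to E, flip to black, move to (4,5). |black|=3
Step 3: on WHITE (4,5): turn R to S, flip to black, move to (5,5). |black|=4
Step 4: on WHITE (5,5): turn R to W, flip to black, move to (5,4). |black|=5
Step 5: on BLACK (5,4): turn L to S, flip to white, move to (6,4). |black|=4
Step 6: on WHITE (6,4): turn R to W, flip to black, move to (6,3). |black|=5
Step 7: on WHITE (6,3): turn R to N, flip to black, move to (5,3). |black|=6
Step 8: on WHITE (5,3): turn R to E, flip to black, move to (5,4). |black|=7

Answer: BLACK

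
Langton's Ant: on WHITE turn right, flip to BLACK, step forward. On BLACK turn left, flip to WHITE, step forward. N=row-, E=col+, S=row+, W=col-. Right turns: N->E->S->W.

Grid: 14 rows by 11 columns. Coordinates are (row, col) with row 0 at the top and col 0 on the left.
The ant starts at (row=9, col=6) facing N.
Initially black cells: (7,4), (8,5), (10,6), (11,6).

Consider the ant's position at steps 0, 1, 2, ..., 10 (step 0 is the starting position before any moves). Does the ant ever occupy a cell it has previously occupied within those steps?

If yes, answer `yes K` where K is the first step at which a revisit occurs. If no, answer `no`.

Answer: yes 8

Derivation:
Step 1: on WHITE (9,6): turn R to E, flip to black, move to (9,7). |black|=5 — new cell
Step 2: on WHITE (9,7): turn R to S, flip to black, move to (10,7). |black|=6 — new cell
Step 3: on WHITE (10,7): turn R to W, flip to black, move to (10,6). |black|=7 — new cell
Step 4: on BLACK (10,6): turn L to S, flip to white, move to (11,6). |black|=6 — new cell
Step 5: on BLACK (11,6): turn L to E, flip to white, move to (11,7). |black|=5 — new cell
Step 6: on WHITE (11,7): turn R to S, flip to black, move to (12,7). |black|=6 — new cell
Step 7: on WHITE (12,7): turn R to W, flip to black, move to (12,6). |black|=7 — new cell
Step 8: on WHITE (12,6): turn R to N, flip to black, move to (11,6). |black|=8 — REVISIT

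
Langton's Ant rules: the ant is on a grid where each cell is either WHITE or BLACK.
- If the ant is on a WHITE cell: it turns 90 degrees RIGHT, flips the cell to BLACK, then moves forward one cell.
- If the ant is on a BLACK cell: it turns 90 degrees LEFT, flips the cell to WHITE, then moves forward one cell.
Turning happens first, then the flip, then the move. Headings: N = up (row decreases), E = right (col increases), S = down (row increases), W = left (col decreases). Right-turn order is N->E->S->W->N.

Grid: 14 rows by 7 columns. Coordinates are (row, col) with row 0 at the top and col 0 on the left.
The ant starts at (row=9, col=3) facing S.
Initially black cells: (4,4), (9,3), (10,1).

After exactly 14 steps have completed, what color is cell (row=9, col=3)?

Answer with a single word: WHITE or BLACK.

Step 1: on BLACK (9,3): turn L to E, flip to white, move to (9,4). |black|=2
Step 2: on WHITE (9,4): turn R to S, flip to black, move to (10,4). |black|=3
Step 3: on WHITE (10,4): turn R to W, flip to black, move to (10,3). |black|=4
Step 4: on WHITE (10,3): turn R to N, flip to black, move to (9,3). |black|=5
Step 5: on WHITE (9,3): turn R to E, flip to black, move to (9,4). |black|=6
Step 6: on BLACK (9,4): turn L to N, flip to white, move to (8,4). |black|=5
Step 7: on WHITE (8,4): turn R to E, flip to black, move to (8,5). |black|=6
Step 8: on WHITE (8,5): turn R to S, flip to black, move to (9,5). |black|=7
Step 9: on WHITE (9,5): turn R to W, flip to black, move to (9,4). |black|=8
Step 10: on WHITE (9,4): turn R to N, flip to black, move to (8,4). |black|=9
Step 11: on BLACK (8,4): turn L to W, flip to white, move to (8,3). |black|=8
Step 12: on WHITE (8,3): turn R to N, flip to black, move to (7,3). |black|=9
Step 13: on WHITE (7,3): turn R to E, flip to black, move to (7,4). |black|=10
Step 14: on WHITE (7,4): turn R to S, flip to black, move to (8,4). |black|=11

Answer: BLACK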